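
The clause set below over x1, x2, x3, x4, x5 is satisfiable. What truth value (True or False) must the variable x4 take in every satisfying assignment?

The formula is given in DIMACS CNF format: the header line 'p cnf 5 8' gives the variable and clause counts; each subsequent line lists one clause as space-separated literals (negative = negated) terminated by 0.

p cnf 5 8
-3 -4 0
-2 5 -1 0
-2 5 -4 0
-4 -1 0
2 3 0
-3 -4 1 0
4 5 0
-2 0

False

Suppose x4 = True.
(¬x3) alone gives x3 = False.
(¬x1) alone gives x1 = False.
(x2) alone gives x2 = True.
But (¬x2) is also a unit clause — contradiction.
So every satisfying assignment has x4 = False.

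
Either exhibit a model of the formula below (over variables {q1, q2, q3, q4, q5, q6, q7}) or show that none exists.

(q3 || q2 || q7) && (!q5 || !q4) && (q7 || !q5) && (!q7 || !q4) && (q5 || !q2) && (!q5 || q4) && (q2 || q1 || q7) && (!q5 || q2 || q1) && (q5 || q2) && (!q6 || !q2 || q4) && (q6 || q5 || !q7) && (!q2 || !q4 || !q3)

UNSATISFIABLE

Suppose q5 = false.
(!q2) alone gives q2 = false.
But (q2) is also a unit clause — contradiction.
Undo q5 and try q5 = true.
(!q4) alone gives q4 = false.
But (q4) is also a unit clause — contradiction.
Neither q5 = true nor q5 = false works.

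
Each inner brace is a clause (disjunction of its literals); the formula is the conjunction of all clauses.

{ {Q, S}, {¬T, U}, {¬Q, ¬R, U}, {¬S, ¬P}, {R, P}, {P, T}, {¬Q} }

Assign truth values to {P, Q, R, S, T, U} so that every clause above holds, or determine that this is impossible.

P: False, Q: False, R: True, S: True, T: True, U: True

The clause (¬Q) is unit, so Q = False.
The clause (S) is unit, so S = True.
The clause (¬P) is unit, so P = False.
The clause (R) is unit, so R = True.
The clause (T) is unit, so T = True.
The clause (U) is unit, so U = True.
Every clause now holds.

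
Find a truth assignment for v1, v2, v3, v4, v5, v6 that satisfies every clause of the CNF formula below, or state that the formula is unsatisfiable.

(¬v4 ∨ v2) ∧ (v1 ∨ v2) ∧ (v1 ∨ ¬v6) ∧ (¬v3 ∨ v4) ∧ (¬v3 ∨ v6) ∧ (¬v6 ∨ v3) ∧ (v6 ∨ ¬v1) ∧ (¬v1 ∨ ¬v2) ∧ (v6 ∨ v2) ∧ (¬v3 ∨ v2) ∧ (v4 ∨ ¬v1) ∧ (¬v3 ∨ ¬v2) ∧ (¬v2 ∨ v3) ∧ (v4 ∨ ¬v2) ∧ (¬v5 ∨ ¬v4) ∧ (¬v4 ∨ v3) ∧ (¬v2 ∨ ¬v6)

UNSATISFIABLE

Case v4 = False:
The clause (¬v3) is unit, so v3 = False.
The clause (¬v6) is unit, so v6 = False.
The clause (¬v1) is unit, so v1 = False.
The clause (v2) is unit, so v2 = True.
Now (¬v2) is unsatisfied and unit — conflict.
That branch fails; take v4 = True instead.
The clause (v2) is unit, so v2 = True.
The clause (¬v1) is unit, so v1 = False.
The clause (¬v6) is unit, so v6 = False.
The clause (¬v3) is unit, so v3 = False.
Now (v3) is unsatisfied and unit — conflict.
Both values of v4 lead to a conflict.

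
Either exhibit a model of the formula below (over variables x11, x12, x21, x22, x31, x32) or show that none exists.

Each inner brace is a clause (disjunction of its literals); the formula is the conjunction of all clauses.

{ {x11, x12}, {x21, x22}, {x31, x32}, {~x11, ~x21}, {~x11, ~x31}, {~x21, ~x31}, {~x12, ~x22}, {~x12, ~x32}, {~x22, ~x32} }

Branch on x11: set x11 = 1.
(~x21) alone gives x21 = 0.
(x22) alone gives x22 = 1.
(~x31) alone gives x31 = 0.
(x32) alone gives x32 = 1.
Now (~x32) is unsatisfied and unit — conflict.
Backtrack on x11: now try x11 = 0.
(x12) alone gives x12 = 1.
(~x22) alone gives x22 = 0.
(x21) alone gives x21 = 1.
(~x31) alone gives x31 = 0.
(x32) alone gives x32 = 1.
Now (~x32) is unsatisfied and unit — conflict.
Neither x11 = 1 nor x11 = 0 works.

UNSATISFIABLE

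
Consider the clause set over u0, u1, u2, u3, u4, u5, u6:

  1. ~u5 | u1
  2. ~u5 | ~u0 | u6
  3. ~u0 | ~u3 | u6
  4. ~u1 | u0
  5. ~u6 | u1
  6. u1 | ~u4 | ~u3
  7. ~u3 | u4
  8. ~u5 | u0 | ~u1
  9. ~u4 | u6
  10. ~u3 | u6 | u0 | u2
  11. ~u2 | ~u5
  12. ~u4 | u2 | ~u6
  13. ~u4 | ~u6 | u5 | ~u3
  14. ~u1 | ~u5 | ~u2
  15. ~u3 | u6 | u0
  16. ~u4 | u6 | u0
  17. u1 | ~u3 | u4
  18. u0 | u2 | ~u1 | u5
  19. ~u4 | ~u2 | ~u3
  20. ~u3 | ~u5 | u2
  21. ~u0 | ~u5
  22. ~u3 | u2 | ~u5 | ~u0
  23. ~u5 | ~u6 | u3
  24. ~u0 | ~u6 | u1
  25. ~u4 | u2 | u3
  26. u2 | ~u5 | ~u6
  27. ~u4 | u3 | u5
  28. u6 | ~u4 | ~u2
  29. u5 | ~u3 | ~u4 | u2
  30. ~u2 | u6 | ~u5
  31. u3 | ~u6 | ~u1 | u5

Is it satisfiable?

Yes

Try u5 = 0.
Try u1 = 0.
From the singleton clause (~u6), u6 = 0.
From the singleton clause (~u4), u4 = 0.
From the singleton clause (~u3), u3 = 0.
All clauses hold; u0, u2 can take either value.
A satisfying assignment: u0=0,  u1=0,  u2=1,  u3=0,  u4=0,  u5=0,  u6=0.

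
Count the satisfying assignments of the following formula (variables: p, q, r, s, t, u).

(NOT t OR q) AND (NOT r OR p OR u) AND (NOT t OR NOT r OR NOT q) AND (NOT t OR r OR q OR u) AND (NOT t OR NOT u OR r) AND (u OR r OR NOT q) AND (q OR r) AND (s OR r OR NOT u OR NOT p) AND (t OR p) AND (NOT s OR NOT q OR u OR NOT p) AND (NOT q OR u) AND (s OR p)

There are 2^6 = 64 truth assignments over (p, q, r, s, t, u).
Split on p. With p = true, the clauses containing p are satisfied and NOT p drops from the rest; 7 of the 2^5 = 32 assignments to the other variables satisfy what remains.
With p = false, by the same count on the reduced clause set, 0 assignments work.
Total: 7 + 0 = 7.

7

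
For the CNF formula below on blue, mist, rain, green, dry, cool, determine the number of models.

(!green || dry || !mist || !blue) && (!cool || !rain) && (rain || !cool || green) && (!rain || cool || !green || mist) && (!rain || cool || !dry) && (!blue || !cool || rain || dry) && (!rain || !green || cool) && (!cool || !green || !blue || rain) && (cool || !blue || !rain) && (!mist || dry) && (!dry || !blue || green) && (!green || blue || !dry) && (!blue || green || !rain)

10

There are 2^6 = 64 truth assignments over (blue, mist, rain, green, dry, cool).
Split on mist. With mist = true, the clauses containing mist are satisfied and !mist drops from the rest; 2 of the 2^5 = 32 assignments to the other variables satisfy what remains.
With mist = false, by the same count on the reduced clause set, 8 assignments work.
Total: 2 + 8 = 10.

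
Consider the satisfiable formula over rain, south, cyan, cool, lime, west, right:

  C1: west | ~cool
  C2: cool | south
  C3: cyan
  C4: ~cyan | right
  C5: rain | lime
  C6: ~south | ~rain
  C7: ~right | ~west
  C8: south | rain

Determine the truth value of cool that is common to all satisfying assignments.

Suppose cool = 1.
Unit clause (west) forces west = 1.
Unit clause (cyan) forces cyan = 1.
Unit clause (right) forces right = 1.
That conflicts with the unit clause (~right).
So every satisfying assignment has cool = False.

False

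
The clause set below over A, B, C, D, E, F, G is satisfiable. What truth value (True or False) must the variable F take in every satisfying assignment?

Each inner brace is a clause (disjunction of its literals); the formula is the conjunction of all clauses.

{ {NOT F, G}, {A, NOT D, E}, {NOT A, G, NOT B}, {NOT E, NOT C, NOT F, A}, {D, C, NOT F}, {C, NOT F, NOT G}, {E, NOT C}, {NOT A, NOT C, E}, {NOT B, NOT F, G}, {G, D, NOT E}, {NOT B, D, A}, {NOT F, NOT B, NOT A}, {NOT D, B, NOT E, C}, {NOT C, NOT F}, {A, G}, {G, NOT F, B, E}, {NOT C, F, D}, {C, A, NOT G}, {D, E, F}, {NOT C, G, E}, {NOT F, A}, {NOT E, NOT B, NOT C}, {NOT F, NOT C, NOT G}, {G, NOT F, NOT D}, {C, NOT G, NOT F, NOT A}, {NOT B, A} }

False

Suppose F = true.
From the singleton clause (G), G = true.
From the singleton clause (C), C = true.
Now (NOT C) is unsatisfied and unit — conflict.
So every satisfying assignment has F = False.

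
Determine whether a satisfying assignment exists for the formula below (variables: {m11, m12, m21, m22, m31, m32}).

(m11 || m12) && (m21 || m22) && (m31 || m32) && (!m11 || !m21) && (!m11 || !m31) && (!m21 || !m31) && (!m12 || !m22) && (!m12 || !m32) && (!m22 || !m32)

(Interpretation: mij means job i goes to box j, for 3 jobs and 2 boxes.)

No

Case m11 = true:
The clause (!m21) is unit, so m21 = false.
The clause (m22) is unit, so m22 = true.
The clause (!m31) is unit, so m31 = false.
The clause (m32) is unit, so m32 = true.
That conflicts with the unit clause (!m32).
Undo m11 and try m11 = false.
The clause (m12) is unit, so m12 = true.
The clause (!m22) is unit, so m22 = false.
The clause (m21) is unit, so m21 = true.
The clause (!m31) is unit, so m31 = false.
The clause (m32) is unit, so m32 = true.
That conflicts with the unit clause (!m32).
Either choice for m11 ends in contradiction.
No assignment satisfies every clause.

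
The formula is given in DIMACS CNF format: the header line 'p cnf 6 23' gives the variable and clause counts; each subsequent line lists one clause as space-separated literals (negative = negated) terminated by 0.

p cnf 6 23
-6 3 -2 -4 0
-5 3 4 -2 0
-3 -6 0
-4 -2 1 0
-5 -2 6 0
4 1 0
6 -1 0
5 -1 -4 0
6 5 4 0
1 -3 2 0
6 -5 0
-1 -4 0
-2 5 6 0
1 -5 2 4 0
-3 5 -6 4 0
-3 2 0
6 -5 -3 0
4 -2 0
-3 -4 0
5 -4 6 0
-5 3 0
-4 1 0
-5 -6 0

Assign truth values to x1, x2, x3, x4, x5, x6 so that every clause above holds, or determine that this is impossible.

Case x3 = False:
The clause (¬x5) is unit, so x5 = False.
Case x4 = False:
The clause (x1) is unit, so x1 = True.
The clause (x6) is unit, so x6 = True.
The clause (¬x2) is unit, so x2 = False.
Every clause now holds.

x1 ↦ True, x2 ↦ False, x3 ↦ False, x4 ↦ False, x5 ↦ False, x6 ↦ True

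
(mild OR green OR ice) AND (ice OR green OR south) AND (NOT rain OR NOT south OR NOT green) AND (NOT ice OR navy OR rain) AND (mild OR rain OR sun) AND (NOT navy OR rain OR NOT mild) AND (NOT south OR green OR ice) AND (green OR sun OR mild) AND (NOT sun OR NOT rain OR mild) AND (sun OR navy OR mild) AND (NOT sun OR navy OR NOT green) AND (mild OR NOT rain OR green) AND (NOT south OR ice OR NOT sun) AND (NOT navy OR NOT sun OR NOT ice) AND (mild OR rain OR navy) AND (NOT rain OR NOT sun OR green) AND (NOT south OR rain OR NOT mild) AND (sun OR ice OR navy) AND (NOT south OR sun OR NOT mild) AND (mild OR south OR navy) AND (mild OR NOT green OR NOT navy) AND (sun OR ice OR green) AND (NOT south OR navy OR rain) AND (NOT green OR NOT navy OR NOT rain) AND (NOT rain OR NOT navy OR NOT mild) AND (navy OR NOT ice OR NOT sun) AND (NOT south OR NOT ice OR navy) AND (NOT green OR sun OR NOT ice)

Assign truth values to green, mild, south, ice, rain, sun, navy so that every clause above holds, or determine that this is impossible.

green=false, mild=true, south=false, ice=true, rain=true, sun=false, navy=false

Branch on mild: set mild = true.
Branch on navy: set navy = false.
Branch on ice: set ice = true.
Unit clause (rain) forces rain = true.
Unit clause (NOT sun) forces sun = false.
Unit clause (NOT south) forces south = false.
Unit clause (NOT green) forces green = false.
This assignment satisfies each clause.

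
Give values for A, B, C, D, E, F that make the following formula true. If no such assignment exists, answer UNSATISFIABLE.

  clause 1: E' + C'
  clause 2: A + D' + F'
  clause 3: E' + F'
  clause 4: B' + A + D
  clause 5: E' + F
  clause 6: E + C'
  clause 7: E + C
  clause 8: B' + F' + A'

UNSATISFIABLE

Suppose E = 0.
Unit clause (C') forces C = 0.
That conflicts with the unit clause (C).
That branch fails; take E = 1 instead.
Unit clause (C') forces C = 0.
Unit clause (F') forces F = 0.
That conflicts with the unit clause (F).
Neither E = 1 nor E = 0 works.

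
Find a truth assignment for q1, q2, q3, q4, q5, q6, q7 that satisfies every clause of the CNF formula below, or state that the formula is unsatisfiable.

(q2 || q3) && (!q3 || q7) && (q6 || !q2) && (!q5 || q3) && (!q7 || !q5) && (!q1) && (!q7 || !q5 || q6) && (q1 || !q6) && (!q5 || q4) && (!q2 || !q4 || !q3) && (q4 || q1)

q1: false, q2: false, q3: true, q4: true, q5: false, q6: false, q7: true

From the singleton clause (!q1), q1 = false.
From the singleton clause (!q6), q6 = false.
From the singleton clause (!q2), q2 = false.
From the singleton clause (q3), q3 = true.
From the singleton clause (q7), q7 = true.
From the singleton clause (!q5), q5 = false.
From the singleton clause (q4), q4 = true.
This assignment satisfies each clause.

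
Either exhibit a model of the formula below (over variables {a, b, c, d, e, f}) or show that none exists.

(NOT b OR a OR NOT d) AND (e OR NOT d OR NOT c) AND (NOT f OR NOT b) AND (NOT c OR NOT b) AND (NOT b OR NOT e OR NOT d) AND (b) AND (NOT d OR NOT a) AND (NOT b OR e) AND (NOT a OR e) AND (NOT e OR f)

From the singleton clause (b), b = true.
From the singleton clause (NOT f), f = false.
From the singleton clause (NOT c), c = false.
From the singleton clause (e), e = true.
Now (NOT e) is unsatisfied and unit — conflict.

UNSATISFIABLE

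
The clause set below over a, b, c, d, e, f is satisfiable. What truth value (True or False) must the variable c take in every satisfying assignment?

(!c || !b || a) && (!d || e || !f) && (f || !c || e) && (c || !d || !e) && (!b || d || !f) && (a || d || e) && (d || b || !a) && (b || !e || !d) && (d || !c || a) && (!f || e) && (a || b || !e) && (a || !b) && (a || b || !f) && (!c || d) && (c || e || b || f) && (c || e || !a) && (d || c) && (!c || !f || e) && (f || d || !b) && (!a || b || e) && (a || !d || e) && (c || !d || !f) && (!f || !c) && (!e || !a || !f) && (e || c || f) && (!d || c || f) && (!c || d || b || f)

True

Suppose c = false.
From the singleton clause (d), d = true.
From the singleton clause (!e), e = false.
From the singleton clause (!f), f = false.
That conflicts with the unit clause (f).
So every satisfying assignment has c = True.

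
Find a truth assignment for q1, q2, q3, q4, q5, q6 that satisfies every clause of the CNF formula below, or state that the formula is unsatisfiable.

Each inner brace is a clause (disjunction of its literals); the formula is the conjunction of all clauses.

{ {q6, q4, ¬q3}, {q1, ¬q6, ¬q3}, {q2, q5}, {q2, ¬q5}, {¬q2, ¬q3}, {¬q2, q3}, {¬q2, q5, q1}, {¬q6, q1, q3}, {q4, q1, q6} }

UNSATISFIABLE

Try q2 = True.
From the singleton clause (¬q3), q3 = False.
Now (q3) is unsatisfied and unit — conflict.
That branch fails; take q2 = False instead.
From the singleton clause (q5), q5 = True.
Now (¬q5) is unsatisfied and unit — conflict.
Either choice for q2 ends in contradiction.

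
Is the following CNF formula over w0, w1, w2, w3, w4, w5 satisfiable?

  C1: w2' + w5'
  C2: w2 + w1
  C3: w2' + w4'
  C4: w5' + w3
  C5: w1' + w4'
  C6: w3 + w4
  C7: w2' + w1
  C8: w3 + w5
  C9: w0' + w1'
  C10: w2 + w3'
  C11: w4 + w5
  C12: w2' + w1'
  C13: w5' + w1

Branch on w2: set w2 = 0.
Unit clause (w1) forces w1 = 1.
Unit clause (w4') forces w4 = 0.
Unit clause (w3) forces w3 = 1.
Now (w3') is unsatisfied and unit — conflict.
Undo w2 and try w2 = 1.
Unit clause (w5') forces w5 = 0.
Unit clause (w4') forces w4 = 0.
Now (w4) is unsatisfied and unit — conflict.
Either choice for w2 ends in contradiction.
No assignment satisfies every clause.

Unsatisfiable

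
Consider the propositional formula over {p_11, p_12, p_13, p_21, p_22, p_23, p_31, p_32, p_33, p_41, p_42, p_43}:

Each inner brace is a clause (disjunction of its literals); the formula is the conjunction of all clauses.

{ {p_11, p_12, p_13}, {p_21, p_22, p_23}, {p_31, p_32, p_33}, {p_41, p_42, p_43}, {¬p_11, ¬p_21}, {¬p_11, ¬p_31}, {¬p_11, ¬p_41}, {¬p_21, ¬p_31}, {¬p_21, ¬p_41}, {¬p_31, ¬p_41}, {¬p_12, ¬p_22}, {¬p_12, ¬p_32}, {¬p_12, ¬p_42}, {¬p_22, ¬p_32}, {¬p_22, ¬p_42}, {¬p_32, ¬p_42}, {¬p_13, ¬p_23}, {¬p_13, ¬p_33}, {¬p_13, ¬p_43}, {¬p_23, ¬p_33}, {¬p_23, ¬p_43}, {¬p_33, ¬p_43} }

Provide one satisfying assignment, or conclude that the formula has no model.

UNSATISFIABLE

Case p_11 = False:
Case p_12 = True:
The clause (¬p_22) is unit, so p_22 = False.
The clause (¬p_32) is unit, so p_32 = False.
The clause (¬p_42) is unit, so p_42 = False.
Case p_21 = True:
The clause (¬p_31) is unit, so p_31 = False.
The clause (p_33) is unit, so p_33 = True.
The clause (¬p_41) is unit, so p_41 = False.
The clause (p_43) is unit, so p_43 = True.
That conflicts with the unit clause (¬p_43).
So p_21 must be the other value — set p_21 = False.
The clause (p_23) is unit, so p_23 = True.
The clause (¬p_13) is unit, so p_13 = False.
The clause (¬p_33) is unit, so p_33 = False.
The clause (p_31) is unit, so p_31 = True.
The clause (¬p_41) is unit, so p_41 = False.
The clause (p_43) is unit, so p_43 = True.
That conflicts with the unit clause (¬p_43).
Neither p_21 = True nor p_21 = False works.
So p_12 must be the other value — set p_12 = False.
The clause (p_13) is unit, so p_13 = True.
The clause (¬p_23) is unit, so p_23 = False.
The clause (¬p_33) is unit, so p_33 = False.
The clause (¬p_43) is unit, so p_43 = False.
Case p_21 = True:
The clause (¬p_31) is unit, so p_31 = False.
The clause (p_32) is unit, so p_32 = True.
The clause (¬p_41) is unit, so p_41 = False.
The clause (p_42) is unit, so p_42 = True.
That conflicts with the unit clause (¬p_42).
So p_21 must be the other value — set p_21 = False.
The clause (p_22) is unit, so p_22 = True.
The clause (¬p_32) is unit, so p_32 = False.
The clause (p_31) is unit, so p_31 = True.
The clause (¬p_41) is unit, so p_41 = False.
The clause (p_42) is unit, so p_42 = True.
That conflicts with the unit clause (¬p_42).
Neither p_21 = True nor p_21 = False works.
Neither p_12 = True nor p_12 = False works.
So p_11 must be the other value — set p_11 = True.
The clause (¬p_21) is unit, so p_21 = False.
The clause (¬p_31) is unit, so p_31 = False.
The clause (¬p_41) is unit, so p_41 = False.
Case p_22 = True:
The clause (¬p_12) is unit, so p_12 = False.
The clause (¬p_32) is unit, so p_32 = False.
The clause (p_33) is unit, so p_33 = True.
The clause (¬p_42) is unit, so p_42 = False.
The clause (p_43) is unit, so p_43 = True.
That conflicts with the unit clause (¬p_43).
So p_22 must be the other value — set p_22 = False.
The clause (p_23) is unit, so p_23 = True.
The clause (¬p_13) is unit, so p_13 = False.
The clause (¬p_33) is unit, so p_33 = False.
The clause (p_32) is unit, so p_32 = True.
The clause (¬p_12) is unit, so p_12 = False.
The clause (¬p_42) is unit, so p_42 = False.
The clause (p_43) is unit, so p_43 = True.
That conflicts with the unit clause (¬p_43).
Neither p_22 = True nor p_22 = False works.
Neither p_11 = True nor p_11 = False works.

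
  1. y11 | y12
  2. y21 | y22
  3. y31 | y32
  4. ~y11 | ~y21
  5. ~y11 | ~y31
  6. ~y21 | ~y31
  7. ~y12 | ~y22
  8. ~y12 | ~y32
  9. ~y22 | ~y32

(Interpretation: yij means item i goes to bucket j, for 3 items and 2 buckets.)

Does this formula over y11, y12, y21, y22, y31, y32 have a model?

Unsatisfiable

Branch on y11: set y11 = 1.
(~y21) alone gives y21 = 0.
(y22) alone gives y22 = 1.
(~y31) alone gives y31 = 0.
(y32) alone gives y32 = 1.
But (~y32) is also a unit clause — contradiction.
So y11 must be the other value — set y11 = 0.
(y12) alone gives y12 = 1.
(~y22) alone gives y22 = 0.
(y21) alone gives y21 = 1.
(~y31) alone gives y31 = 0.
(y32) alone gives y32 = 1.
But (~y32) is also a unit clause — contradiction.
Both values of y11 lead to a conflict.
No assignment satisfies every clause.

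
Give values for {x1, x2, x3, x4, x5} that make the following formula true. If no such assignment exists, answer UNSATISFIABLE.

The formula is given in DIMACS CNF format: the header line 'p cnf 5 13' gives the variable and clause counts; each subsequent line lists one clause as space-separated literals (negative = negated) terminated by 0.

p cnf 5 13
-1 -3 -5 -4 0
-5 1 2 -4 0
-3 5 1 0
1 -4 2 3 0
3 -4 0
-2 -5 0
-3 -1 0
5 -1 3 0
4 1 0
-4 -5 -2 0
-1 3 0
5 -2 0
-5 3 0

Suppose x3 = True.
(¬x1) alone gives x1 = False.
(x5) alone gives x5 = True.
(¬x2) alone gives x2 = False.
(¬x4) alone gives x4 = False.
That conflicts with the unit clause (x4).
Undo x3 and try x3 = False.
(¬x4) alone gives x4 = False.
(x1) alone gives x1 = True.
That conflicts with the unit clause (¬x1).
Both values of x3 lead to a conflict.

UNSATISFIABLE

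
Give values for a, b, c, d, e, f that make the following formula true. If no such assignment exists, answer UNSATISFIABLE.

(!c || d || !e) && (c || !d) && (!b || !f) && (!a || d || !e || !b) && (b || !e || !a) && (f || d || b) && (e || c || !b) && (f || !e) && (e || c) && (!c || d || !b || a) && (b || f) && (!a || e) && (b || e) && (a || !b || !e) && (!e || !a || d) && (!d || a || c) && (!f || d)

a ↦ false, b ↦ false, c ↦ true, d ↦ true, e ↦ true, f ↦ true

Branch on c: set c = true.
Branch on d: set d = true.
Branch on b: set b = false.
The clause (f) is unit, so f = true.
The clause (e) is unit, so e = true.
The clause (!a) is unit, so a = false.
This assignment satisfies each clause.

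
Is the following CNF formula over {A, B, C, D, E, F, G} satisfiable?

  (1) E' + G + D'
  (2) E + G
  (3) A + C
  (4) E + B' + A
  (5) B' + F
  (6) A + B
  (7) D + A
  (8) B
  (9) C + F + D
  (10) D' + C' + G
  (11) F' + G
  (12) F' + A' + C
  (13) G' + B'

Unsatisfiable

Unit clause (B) forces B = 1.
Unit clause (F) forces F = 1.
Unit clause (G) forces G = 1.
But (G') is also a unit clause — contradiction.
No assignment satisfies every clause.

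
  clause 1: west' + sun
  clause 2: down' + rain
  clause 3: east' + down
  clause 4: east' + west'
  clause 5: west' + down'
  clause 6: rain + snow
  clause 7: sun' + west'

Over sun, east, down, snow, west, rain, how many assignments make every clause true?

14

There are 2^6 = 64 truth assignments over (sun, east, down, snow, west, rain).
Split on rain. With rain = 1, the clauses containing rain are satisfied and rain' drops from the rest; 12 of the 2^5 = 32 assignments to the other variables satisfy what remains.
With rain = 0, by the same count on the reduced clause set, 2 assignments work.
(One model: sun=F, east=F, down=F, snow=F, west=F, rain=T.)
Total: 12 + 2 = 14.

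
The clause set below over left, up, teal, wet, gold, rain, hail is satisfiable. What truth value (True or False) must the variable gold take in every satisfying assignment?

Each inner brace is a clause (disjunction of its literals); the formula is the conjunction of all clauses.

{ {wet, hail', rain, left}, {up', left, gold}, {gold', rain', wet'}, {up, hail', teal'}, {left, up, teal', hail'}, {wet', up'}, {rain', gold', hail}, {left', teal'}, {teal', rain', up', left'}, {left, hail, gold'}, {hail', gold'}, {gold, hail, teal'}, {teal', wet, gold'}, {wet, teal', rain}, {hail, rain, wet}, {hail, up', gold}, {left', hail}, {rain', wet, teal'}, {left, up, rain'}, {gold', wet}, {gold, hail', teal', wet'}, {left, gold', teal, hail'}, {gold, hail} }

Suppose gold = 1.
(hail') alone gives hail = 0.
(rain') alone gives rain = 0.
(left) alone gives left = 1.
Now (left') is unsatisfied and unit — conflict.
So every satisfying assignment has gold = False.

False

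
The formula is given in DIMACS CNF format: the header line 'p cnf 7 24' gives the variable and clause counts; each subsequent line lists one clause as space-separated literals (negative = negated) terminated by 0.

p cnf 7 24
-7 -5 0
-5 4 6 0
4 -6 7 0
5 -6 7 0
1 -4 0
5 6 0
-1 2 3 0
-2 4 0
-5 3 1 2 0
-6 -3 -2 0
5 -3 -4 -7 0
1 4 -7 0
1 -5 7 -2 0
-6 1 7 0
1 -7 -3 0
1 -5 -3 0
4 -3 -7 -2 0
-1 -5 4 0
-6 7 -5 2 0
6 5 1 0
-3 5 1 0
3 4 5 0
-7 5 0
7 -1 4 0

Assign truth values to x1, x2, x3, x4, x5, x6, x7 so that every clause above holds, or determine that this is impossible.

Try x7 = False.
Try x4 = True.
The clause (x1) is unit, so x1 = True.
Try x5 = True.
Try x2 = False.
The clause (x3) is unit, so x3 = True.
The clause (¬x6) is unit, so x6 = False.
This assignment satisfies each clause.

x1 ↦ True,  x2 ↦ False,  x3 ↦ True,  x4 ↦ True,  x5 ↦ True,  x6 ↦ False,  x7 ↦ False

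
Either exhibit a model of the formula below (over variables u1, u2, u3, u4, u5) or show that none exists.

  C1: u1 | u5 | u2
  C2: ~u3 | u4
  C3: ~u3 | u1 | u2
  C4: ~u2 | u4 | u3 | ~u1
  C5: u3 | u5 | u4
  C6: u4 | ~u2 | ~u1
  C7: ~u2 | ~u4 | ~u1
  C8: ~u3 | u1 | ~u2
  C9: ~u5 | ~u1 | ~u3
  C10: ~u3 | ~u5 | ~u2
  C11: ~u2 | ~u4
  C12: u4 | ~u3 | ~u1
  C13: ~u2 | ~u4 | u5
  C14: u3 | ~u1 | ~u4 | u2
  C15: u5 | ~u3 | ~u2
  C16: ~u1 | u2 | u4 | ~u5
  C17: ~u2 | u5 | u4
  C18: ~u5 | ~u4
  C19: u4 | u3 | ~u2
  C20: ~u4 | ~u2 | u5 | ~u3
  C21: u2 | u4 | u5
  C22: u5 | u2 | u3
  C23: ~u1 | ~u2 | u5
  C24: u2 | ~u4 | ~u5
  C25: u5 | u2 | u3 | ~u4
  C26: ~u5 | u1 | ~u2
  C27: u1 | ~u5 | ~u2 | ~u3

u1 ↦ 0; u2 ↦ 0; u3 ↦ 0; u4 ↦ 0; u5 ↦ 1

Suppose u3 = 0.
Suppose u5 = 1.
The clause (~u4) is unit, so u4 = 0.
The clause (~u2) is unit, so u2 = 0.
The clause (~u1) is unit, so u1 = 0.
This assignment satisfies each clause.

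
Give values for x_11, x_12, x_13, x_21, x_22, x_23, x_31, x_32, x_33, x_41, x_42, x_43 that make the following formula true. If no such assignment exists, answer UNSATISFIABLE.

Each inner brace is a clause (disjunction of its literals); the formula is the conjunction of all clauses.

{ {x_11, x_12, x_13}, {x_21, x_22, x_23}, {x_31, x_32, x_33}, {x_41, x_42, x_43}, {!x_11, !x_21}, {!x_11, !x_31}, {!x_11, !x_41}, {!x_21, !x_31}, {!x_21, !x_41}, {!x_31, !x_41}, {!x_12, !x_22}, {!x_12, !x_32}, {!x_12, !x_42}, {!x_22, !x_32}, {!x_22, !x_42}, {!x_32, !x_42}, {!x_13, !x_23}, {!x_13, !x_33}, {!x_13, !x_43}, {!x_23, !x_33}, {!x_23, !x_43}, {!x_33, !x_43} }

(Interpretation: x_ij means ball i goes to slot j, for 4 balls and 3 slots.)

Suppose x_11 = false.
Suppose x_12 = true.
Unit clause (!x_22) forces x_22 = false.
Unit clause (!x_32) forces x_32 = false.
Unit clause (!x_42) forces x_42 = false.
Suppose x_21 = true.
Unit clause (!x_31) forces x_31 = false.
Unit clause (x_33) forces x_33 = true.
Unit clause (!x_41) forces x_41 = false.
Unit clause (x_43) forces x_43 = true.
But (!x_43) is also a unit clause — contradiction.
Backtrack on x_21: now try x_21 = false.
Unit clause (x_23) forces x_23 = true.
Unit clause (!x_13) forces x_13 = false.
Unit clause (!x_33) forces x_33 = false.
Unit clause (x_31) forces x_31 = true.
Unit clause (!x_41) forces x_41 = false.
Unit clause (x_43) forces x_43 = true.
But (!x_43) is also a unit clause — contradiction.
Neither x_21 = true nor x_21 = false works.
Backtrack on x_12: now try x_12 = false.
Unit clause (x_13) forces x_13 = true.
Unit clause (!x_23) forces x_23 = false.
Unit clause (!x_33) forces x_33 = false.
Unit clause (!x_43) forces x_43 = false.
Suppose x_21 = true.
Unit clause (!x_31) forces x_31 = false.
Unit clause (x_32) forces x_32 = true.
Unit clause (!x_41) forces x_41 = false.
Unit clause (x_42) forces x_42 = true.
But (!x_42) is also a unit clause — contradiction.
Backtrack on x_21: now try x_21 = false.
Unit clause (x_22) forces x_22 = true.
Unit clause (!x_32) forces x_32 = false.
Unit clause (x_31) forces x_31 = true.
Unit clause (!x_41) forces x_41 = false.
Unit clause (x_42) forces x_42 = true.
But (!x_42) is also a unit clause — contradiction.
Neither x_21 = true nor x_21 = false works.
Neither x_12 = true nor x_12 = false works.
Backtrack on x_11: now try x_11 = true.
Unit clause (!x_21) forces x_21 = false.
Unit clause (!x_31) forces x_31 = false.
Unit clause (!x_41) forces x_41 = false.
Suppose x_22 = true.
Unit clause (!x_12) forces x_12 = false.
Unit clause (!x_32) forces x_32 = false.
Unit clause (x_33) forces x_33 = true.
Unit clause (!x_42) forces x_42 = false.
Unit clause (x_43) forces x_43 = true.
But (!x_43) is also a unit clause — contradiction.
Backtrack on x_22: now try x_22 = false.
Unit clause (x_23) forces x_23 = true.
Unit clause (!x_13) forces x_13 = false.
Unit clause (!x_33) forces x_33 = false.
Unit clause (x_32) forces x_32 = true.
Unit clause (!x_12) forces x_12 = false.
Unit clause (!x_42) forces x_42 = false.
Unit clause (x_43) forces x_43 = true.
But (!x_43) is also a unit clause — contradiction.
Neither x_22 = true nor x_22 = false works.
Neither x_11 = true nor x_11 = false works.

UNSATISFIABLE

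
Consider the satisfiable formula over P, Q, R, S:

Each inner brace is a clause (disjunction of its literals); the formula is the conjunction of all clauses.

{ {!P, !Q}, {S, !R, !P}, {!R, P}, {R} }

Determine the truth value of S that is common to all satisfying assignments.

Suppose S = false.
Unit clause (R) forces R = true.
Unit clause (!P) forces P = false.
Now (P) is unsatisfied and unit — conflict.
So every satisfying assignment has S = True.

True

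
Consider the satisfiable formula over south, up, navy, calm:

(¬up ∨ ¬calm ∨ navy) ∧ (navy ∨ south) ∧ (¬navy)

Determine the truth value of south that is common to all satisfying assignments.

Suppose south = False.
(navy) alone gives navy = True.
Now (¬navy) is unsatisfied and unit — conflict.
So every satisfying assignment has south = True.

True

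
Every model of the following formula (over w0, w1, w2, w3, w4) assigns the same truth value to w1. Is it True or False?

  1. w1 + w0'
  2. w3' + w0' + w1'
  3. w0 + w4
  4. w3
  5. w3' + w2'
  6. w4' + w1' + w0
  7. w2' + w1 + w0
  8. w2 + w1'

False

Suppose w1 = 1.
(w3) alone gives w3 = 1.
(w0') alone gives w0 = 0.
(w4) alone gives w4 = 1.
That conflicts with the unit clause (w4').
So every satisfying assignment has w1 = False.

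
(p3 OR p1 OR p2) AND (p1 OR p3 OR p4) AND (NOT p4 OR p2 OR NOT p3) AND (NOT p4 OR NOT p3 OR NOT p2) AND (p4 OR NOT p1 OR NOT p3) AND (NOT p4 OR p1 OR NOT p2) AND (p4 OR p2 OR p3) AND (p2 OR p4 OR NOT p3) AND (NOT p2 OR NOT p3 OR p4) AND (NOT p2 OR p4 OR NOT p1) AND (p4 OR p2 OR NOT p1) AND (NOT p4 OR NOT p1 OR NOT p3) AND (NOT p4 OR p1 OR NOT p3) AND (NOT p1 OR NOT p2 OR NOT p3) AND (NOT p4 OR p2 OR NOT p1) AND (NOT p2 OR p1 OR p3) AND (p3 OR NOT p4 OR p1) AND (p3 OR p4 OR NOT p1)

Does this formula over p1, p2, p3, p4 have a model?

Yes, satisfiable

Suppose p3 = false.
Suppose p1 = true.
The clause (p4) is unit, so p4 = true.
The clause (p2) is unit, so p2 = true.
This assignment satisfies each clause.
A satisfying assignment: p1=true,  p2=true,  p3=false,  p4=true.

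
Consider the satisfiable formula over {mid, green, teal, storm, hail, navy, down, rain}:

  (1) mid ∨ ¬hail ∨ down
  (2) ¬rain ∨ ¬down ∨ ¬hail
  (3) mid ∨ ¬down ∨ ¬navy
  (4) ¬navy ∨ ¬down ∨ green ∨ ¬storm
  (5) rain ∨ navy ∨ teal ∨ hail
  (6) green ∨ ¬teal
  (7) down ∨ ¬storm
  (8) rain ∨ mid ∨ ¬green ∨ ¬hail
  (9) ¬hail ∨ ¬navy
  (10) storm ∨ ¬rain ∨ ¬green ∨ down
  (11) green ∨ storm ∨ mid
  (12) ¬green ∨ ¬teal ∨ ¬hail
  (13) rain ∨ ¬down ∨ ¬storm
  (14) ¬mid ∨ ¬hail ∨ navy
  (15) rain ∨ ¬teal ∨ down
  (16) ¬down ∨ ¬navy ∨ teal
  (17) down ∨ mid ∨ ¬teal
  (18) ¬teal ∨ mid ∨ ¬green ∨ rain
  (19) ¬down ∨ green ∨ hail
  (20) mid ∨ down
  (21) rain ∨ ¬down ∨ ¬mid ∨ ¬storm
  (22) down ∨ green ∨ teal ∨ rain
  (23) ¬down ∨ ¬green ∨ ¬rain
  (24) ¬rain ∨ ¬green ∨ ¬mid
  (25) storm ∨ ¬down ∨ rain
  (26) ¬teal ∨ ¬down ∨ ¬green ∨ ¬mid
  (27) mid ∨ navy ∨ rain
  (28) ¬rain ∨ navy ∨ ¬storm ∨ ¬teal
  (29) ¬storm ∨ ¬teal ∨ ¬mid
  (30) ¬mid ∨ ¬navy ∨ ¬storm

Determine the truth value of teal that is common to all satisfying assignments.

False

Suppose teal = True.
From the singleton clause (green), green = True.
From the singleton clause (¬hail), hail = False.
Case down = True:
From the singleton clause (¬rain), rain = False.
From the singleton clause (¬storm), storm = False.
That conflicts with the unit clause (storm).
That branch fails; take down = False instead.
From the singleton clause (¬storm), storm = False.
From the singleton clause (¬rain), rain = False.
That conflicts with the unit clause (rain).
Both values of down lead to a conflict.
So every satisfying assignment has teal = False.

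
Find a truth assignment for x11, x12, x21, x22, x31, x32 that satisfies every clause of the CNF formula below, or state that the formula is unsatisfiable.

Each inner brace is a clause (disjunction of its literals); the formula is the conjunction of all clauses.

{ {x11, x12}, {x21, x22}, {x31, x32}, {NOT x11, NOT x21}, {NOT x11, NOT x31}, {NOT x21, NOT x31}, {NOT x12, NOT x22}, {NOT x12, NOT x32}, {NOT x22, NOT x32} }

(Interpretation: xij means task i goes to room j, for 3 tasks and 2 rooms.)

Case x11 = true:
From the singleton clause (NOT x21), x21 = false.
From the singleton clause (x22), x22 = true.
From the singleton clause (NOT x31), x31 = false.
From the singleton clause (x32), x32 = true.
That conflicts with the unit clause (NOT x32).
Undo x11 and try x11 = false.
From the singleton clause (x12), x12 = true.
From the singleton clause (NOT x22), x22 = false.
From the singleton clause (x21), x21 = true.
From the singleton clause (NOT x31), x31 = false.
From the singleton clause (x32), x32 = true.
That conflicts with the unit clause (NOT x32).
Neither x11 = true nor x11 = false works.

UNSATISFIABLE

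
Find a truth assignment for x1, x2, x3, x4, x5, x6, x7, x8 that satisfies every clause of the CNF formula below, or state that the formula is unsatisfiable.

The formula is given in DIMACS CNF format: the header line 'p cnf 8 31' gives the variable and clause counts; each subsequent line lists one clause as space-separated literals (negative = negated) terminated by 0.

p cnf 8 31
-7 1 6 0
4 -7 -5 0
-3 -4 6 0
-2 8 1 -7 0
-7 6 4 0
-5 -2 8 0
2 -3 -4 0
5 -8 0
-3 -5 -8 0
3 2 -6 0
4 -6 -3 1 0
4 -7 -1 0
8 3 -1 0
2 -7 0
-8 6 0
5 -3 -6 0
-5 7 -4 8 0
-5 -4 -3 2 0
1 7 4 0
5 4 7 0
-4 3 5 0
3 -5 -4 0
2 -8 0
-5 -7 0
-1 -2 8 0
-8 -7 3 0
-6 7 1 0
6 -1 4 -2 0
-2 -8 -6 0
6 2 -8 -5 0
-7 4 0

Branch on x5: set x5 = True.
The clause (¬x7) is unit, so x7 = False.
Branch on x2: set x2 = False.
The clause (¬x8) is unit, so x8 = False.
The clause (¬x4) is unit, so x4 = False.
The clause (x1) is unit, so x1 = True.
The clause (x3) is unit, so x3 = True.
No clause remains; x6 is free.

x1 ↦ True,  x2 ↦ False,  x3 ↦ True,  x4 ↦ False,  x5 ↦ True,  x6 ↦ False,  x7 ↦ False,  x8 ↦ False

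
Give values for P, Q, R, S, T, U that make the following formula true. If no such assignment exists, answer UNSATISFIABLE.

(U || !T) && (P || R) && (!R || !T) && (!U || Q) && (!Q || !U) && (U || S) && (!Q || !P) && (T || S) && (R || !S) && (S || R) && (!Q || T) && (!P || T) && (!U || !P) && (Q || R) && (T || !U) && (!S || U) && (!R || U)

UNSATISFIABLE

Case U = true:
Unit clause (Q) forces Q = true.
That conflicts with the unit clause (!Q).
Backtrack on U: now try U = false.
Unit clause (!T) forces T = false.
Unit clause (S) forces S = true.
That conflicts with the unit clause (!S).
Neither U = true nor U = false works.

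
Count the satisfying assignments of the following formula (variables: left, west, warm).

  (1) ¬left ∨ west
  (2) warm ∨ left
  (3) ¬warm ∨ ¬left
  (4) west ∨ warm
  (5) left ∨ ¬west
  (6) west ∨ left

There are 2^3 = 8 truth assignments over (left, west, warm).
Check each against the 6 clauses (columns in the order left, west, warm):
  F F F  ✗ fails (warm ∨ left)
  F F T  ✗ fails (west ∨ left)
  F T F  ✗ fails (warm ∨ left)
  F T T  ✗ fails (left ∨ ¬west)
  T F F  ✗ fails (¬left ∨ west)
  T F T  ✗ fails (¬left ∨ west)
  T T F  ✓ satisfies all
  T T T  ✗ fails (¬warm ∨ ¬left)
1 of the 8 rows is a model.

1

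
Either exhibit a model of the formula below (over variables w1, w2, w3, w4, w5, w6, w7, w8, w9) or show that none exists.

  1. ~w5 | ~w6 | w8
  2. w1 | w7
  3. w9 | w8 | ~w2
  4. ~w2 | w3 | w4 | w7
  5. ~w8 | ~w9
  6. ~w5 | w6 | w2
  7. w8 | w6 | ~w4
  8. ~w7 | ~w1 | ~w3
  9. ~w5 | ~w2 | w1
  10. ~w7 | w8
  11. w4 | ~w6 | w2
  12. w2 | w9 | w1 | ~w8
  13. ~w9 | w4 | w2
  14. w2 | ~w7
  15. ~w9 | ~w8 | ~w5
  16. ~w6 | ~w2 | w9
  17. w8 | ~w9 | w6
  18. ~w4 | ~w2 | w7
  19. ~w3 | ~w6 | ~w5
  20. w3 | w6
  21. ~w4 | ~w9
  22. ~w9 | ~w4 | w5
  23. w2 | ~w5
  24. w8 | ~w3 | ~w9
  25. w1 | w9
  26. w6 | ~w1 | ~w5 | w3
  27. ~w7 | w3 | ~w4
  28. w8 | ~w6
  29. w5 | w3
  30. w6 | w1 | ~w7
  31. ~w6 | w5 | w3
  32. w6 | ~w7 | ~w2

Try w1 = 1.
Try w8 = 1.
(~w9) alone gives w9 = 0.
Try w7 = 0.
Try w6 = 1.
(~w2) alone gives w2 = 0.
(w4) alone gives w4 = 1.
(~w5) alone gives w5 = 0.
(w3) alone gives w3 = 1.
This assignment satisfies each clause.

w1=1, w2=0, w3=1, w4=1, w5=0, w6=1, w7=0, w8=1, w9=0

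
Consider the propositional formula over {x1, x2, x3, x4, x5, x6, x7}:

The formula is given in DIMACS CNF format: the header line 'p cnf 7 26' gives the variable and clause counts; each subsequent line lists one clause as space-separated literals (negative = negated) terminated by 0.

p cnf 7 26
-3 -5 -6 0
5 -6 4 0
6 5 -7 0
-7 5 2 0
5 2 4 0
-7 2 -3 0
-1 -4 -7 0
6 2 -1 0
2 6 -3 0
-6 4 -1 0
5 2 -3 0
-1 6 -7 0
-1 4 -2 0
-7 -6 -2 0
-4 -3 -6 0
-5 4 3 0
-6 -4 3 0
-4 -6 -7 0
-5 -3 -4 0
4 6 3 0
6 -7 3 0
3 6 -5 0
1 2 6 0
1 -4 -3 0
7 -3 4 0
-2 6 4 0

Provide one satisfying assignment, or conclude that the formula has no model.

x1 ↦ True, x2 ↦ True, x3 ↦ True, x4 ↦ True, x5 ↦ False, x6 ↦ False, x7 ↦ False

Suppose x3 = True.
Suppose x5 = False.
(x2) alone gives x2 = True.
Suppose x6 = False.
(¬x7) alone gives x7 = False.
(x4) alone gives x4 = True.
(x1) alone gives x1 = True.
All clauses are satisfied.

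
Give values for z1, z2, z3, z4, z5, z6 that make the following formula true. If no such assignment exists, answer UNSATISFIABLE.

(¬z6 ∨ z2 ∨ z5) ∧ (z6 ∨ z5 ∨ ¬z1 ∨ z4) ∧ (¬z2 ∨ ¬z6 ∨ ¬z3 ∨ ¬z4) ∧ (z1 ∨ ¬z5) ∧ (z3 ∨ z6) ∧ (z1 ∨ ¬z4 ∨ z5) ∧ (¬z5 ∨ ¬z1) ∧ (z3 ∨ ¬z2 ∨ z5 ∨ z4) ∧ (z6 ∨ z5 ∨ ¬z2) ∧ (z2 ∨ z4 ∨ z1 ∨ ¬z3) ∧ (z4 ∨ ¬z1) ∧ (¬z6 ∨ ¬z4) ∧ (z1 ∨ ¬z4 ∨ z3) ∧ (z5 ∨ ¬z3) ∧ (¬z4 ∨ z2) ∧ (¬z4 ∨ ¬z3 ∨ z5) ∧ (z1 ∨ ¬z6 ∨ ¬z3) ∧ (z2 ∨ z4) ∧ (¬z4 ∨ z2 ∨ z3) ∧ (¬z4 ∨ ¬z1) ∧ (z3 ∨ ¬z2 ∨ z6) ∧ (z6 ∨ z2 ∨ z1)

Suppose z1 = True.
From the singleton clause (¬z5), z5 = False.
From the singleton clause (z4), z4 = True.
But (¬z4) is also a unit clause — contradiction.
Backtrack on z1: now try z1 = False.
From the singleton clause (¬z5), z5 = False.
From the singleton clause (¬z4), z4 = False.
From the singleton clause (¬z3), z3 = False.
From the singleton clause (z6), z6 = True.
From the singleton clause (z2), z2 = True.
But (¬z2) is also a unit clause — contradiction.
Neither z1 = True nor z1 = False works.

UNSATISFIABLE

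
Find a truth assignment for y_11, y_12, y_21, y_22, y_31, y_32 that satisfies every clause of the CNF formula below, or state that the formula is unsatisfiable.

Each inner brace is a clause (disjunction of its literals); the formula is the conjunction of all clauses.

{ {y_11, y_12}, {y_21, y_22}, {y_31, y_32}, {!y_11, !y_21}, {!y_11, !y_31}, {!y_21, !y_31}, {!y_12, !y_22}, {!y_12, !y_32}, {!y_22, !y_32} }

UNSATISFIABLE

Case y_11 = true:
Unit clause (!y_21) forces y_21 = false.
Unit clause (y_22) forces y_22 = true.
Unit clause (!y_31) forces y_31 = false.
Unit clause (y_32) forces y_32 = true.
Now (!y_32) is unsatisfied and unit — conflict.
Backtrack on y_11: now try y_11 = false.
Unit clause (y_12) forces y_12 = true.
Unit clause (!y_22) forces y_22 = false.
Unit clause (y_21) forces y_21 = true.
Unit clause (!y_31) forces y_31 = false.
Unit clause (y_32) forces y_32 = true.
Now (!y_32) is unsatisfied and unit — conflict.
Both values of y_11 lead to a conflict.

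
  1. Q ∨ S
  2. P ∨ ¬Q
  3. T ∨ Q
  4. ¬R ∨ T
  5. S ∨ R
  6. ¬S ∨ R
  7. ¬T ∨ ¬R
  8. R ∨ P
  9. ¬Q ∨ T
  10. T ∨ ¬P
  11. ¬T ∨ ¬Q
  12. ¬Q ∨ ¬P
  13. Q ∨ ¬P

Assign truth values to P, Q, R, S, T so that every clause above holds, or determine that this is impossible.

Branch on Q: set Q = True.
(P) alone gives P = True.
That conflicts with the unit clause (¬P).
Backtrack on Q: now try Q = False.
(S) alone gives S = True.
(T) alone gives T = True.
(R) alone gives R = True.
That conflicts with the unit clause (¬R).
Either choice for Q ends in contradiction.

UNSATISFIABLE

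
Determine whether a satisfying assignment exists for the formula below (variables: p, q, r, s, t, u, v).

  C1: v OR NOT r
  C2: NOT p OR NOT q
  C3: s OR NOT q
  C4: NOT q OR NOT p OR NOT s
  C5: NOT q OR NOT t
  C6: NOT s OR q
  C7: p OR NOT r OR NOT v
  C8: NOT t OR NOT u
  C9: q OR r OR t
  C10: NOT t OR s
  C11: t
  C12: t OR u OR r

Unsatisfiable

Unit clause (t) forces t = true.
Unit clause (NOT q) forces q = false.
Unit clause (NOT s) forces s = false.
But (s) is also a unit clause — contradiction.
No assignment satisfies every clause.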